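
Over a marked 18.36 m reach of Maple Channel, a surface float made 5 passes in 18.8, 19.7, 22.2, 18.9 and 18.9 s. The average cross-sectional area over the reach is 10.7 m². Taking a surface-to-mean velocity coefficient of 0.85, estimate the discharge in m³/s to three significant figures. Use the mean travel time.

8.48 m³/s

t̄ = (18.8 + 19.7 + 22.2 + 18.9 + 18.9) / 5 = 19.7 s
v_surface = L / t̄ = 18.36 / 19.7 = 0.9320 m/s
v_mean = 0.85 × 0.9320 = 0.7922 m/s
Q = A × v_mean = 10.7 × 0.7922 = 8.476 m³/s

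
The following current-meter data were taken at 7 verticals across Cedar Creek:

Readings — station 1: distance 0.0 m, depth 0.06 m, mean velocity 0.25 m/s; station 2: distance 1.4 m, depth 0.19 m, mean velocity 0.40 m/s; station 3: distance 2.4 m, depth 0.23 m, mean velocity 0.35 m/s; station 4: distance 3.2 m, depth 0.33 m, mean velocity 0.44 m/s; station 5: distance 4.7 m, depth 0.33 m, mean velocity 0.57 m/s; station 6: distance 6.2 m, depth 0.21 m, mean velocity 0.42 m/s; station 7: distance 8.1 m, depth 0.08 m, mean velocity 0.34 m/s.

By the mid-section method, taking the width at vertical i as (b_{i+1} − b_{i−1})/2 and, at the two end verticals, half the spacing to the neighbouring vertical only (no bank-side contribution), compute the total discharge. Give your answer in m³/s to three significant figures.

0.799 m³/s

w_1 = (1.4 − 0.0)/2 = 0.7 m; q_1 = 0.25 × 0.06 × 0.7 = 0.01050 m³/s
w_2 = (2.4 − 0.0)/2 = 1.2 m; q_2 = 0.40 × 0.19 × 1.2 = 0.09120 m³/s
w_3 = (3.2 − 1.4)/2 = 0.9 m; q_3 = 0.35 × 0.23 × 0.9 = 0.07245 m³/s
w_4 = (4.7 − 2.4)/2 = 1.15 m; q_4 = 0.44 × 0.33 × 1.15 = 0.1670 m³/s
w_5 = (6.2 − 3.2)/2 = 1.5 m; q_5 = 0.57 × 0.33 × 1.5 = 0.2822 m³/s
w_6 = (8.1 − 4.7)/2 = 1.7 m; q_6 = 0.42 × 0.21 × 1.7 = 0.1499 m³/s
w_7 = (8.1 − 6.2)/2 = 0.95 m; q_7 = 0.34 × 0.08 × 0.95 = 0.02584 m³/s
Q = Σ qᵢ = 0.7991 m³/s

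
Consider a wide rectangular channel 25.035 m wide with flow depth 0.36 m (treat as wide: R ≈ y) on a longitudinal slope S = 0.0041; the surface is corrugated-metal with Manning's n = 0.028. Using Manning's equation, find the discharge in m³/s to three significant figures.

A = b·y = 25.035 × 0.36 = 9.013 m²
Wide channel: R ≈ y = 0.36 m
Q = (1/n)·A·R^(2/3)·S^(1/2) = (1/0.028) × 9.013 × 0.3600^(2/3) × 0.0041^(1/2) = 10.43 m³/s

10.4 m³/s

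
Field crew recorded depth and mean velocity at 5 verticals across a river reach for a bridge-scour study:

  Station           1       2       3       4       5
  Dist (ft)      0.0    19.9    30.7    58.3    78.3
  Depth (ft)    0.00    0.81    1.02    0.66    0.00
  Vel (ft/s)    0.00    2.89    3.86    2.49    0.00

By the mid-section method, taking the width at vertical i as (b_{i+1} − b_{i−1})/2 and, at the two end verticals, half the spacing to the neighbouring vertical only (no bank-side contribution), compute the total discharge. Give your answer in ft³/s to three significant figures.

151 ft³/s

w_2 = (30.7 − 0.0)/2 = 15.35 ft; q_2 = 2.89 × 0.81 × 15.35 = 35.93 ft³/s
w_3 = (58.3 − 19.9)/2 = 19.2 ft; q_3 = 3.86 × 1.02 × 19.2 = 75.59 ft³/s
w_4 = (78.3 − 30.7)/2 = 23.8 ft; q_4 = 2.49 × 0.66 × 23.8 = 39.11 ft³/s
Stations 1, 5 contribute zero (depth or velocity is 0).
Q = Σ qᵢ = 150.6 ft³/s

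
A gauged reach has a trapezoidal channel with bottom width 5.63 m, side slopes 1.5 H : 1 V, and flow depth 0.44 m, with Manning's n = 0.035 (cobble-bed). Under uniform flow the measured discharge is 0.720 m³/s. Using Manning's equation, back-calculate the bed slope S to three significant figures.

0.000298

A = (b + z·y)·y = (5.63 + 1.5×0.44)×0.44 = 2.768 m²
P = b + 2y√(1+z²) = 5.63 + 2×0.44×√(1+1.5²) = 7.216 m
R = A/P = 2.768/7.216 = 0.3835 m
S = (Q·n / (1·A·R^(2/3)))² = (0.720×0.035 / (1×2.768×0.5279))² = 0.0002975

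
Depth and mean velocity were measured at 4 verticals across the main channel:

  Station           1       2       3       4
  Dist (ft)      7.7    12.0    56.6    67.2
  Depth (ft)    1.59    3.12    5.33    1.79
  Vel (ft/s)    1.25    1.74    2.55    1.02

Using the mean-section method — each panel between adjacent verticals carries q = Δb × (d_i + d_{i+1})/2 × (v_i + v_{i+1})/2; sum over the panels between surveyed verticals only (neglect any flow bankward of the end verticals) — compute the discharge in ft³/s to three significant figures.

487 ft³/s

Panel 1-2: Δb = 4.3 ft, d̄ = (1.59+3.12)/2 = 2.355, v̄ = (1.25+1.74)/2 = 1.495 → q = 4.3×2.355×1.495 = 15.14 ft³/s
Panel 2-3: Δb = 44.6 ft, d̄ = (3.12+5.33)/2 = 4.225, v̄ = (1.74+2.55)/2 = 2.145 → q = 44.6×4.225×2.145 = 404.2 ft³/s
Panel 3-4: Δb = 10.6 ft, d̄ = (5.33+1.79)/2 = 3.56, v̄ = (2.55+1.02)/2 = 1.785 → q = 10.6×3.56×1.785 = 67.36 ft³/s
Q = Σ q = 486.7 ft³/s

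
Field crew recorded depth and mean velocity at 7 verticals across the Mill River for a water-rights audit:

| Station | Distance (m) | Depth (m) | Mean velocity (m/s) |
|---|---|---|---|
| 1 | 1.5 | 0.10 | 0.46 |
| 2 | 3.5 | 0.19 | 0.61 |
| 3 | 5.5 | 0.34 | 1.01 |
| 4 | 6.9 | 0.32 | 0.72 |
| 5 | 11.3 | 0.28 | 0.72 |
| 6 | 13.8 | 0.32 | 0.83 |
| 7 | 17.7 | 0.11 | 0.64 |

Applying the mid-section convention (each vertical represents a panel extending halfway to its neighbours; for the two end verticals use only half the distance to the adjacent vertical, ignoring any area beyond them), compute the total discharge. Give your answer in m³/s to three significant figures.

w_1 = (3.5 − 1.5)/2 = 1 m; q_1 = 0.46 × 0.10 × 1 = 0.04600 m³/s
w_2 = (5.5 − 1.5)/2 = 2 m; q_2 = 0.61 × 0.19 × 2 = 0.2318 m³/s
w_3 = (6.9 − 3.5)/2 = 1.7 m; q_3 = 1.01 × 0.34 × 1.7 = 0.5838 m³/s
w_4 = (11.3 − 5.5)/2 = 2.9 m; q_4 = 0.72 × 0.32 × 2.9 = 0.6682 m³/s
w_5 = (13.8 − 6.9)/2 = 3.45 m; q_5 = 0.72 × 0.28 × 3.45 = 0.6955 m³/s
w_6 = (17.7 − 11.3)/2 = 3.2 m; q_6 = 0.83 × 0.32 × 3.2 = 0.8499 m³/s
w_7 = (17.7 − 13.8)/2 = 1.95 m; q_7 = 0.64 × 0.11 × 1.95 = 0.1373 m³/s
Q = Σ qᵢ = 3.212 m³/s

3.21 m³/s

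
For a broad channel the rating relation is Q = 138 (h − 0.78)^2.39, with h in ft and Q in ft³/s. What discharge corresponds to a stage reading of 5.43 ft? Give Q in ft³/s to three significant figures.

5430 ft³/s

Q = 138 × (5.43 − 0.78)^2.39 = 138 × 4.65^2.39 = 5434 ft³/s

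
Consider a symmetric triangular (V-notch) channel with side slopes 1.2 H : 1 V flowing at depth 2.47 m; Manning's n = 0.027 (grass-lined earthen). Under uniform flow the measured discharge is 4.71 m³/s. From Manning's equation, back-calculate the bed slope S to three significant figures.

A = z·y² = 1.2×2.47² = 7.321 m²
P = 2y√(1+z²) = 2×2.47×√(1+1.2²) = 7.717 m
R = A/P = 7.321/7.717 = 0.9488 m
S = (Q·n / (1·A·R^(2/3)))² = (4.71×0.027 / (1×7.321×0.9655))² = 0.0003237

0.000324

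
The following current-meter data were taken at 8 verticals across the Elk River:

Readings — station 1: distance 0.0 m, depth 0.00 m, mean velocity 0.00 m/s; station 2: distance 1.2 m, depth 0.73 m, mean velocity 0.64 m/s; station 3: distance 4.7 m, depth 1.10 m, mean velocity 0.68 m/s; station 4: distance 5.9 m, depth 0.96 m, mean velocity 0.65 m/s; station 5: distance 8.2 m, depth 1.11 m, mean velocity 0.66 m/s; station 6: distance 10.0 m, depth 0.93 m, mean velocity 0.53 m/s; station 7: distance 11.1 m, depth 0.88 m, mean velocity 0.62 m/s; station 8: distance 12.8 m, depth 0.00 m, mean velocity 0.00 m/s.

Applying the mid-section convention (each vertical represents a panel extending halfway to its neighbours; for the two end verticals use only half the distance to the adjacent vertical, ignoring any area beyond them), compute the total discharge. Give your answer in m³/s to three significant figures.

6.93 m³/s

w_2 = (4.7 − 0.0)/2 = 2.35 m; q_2 = 0.64 × 0.73 × 2.35 = 1.098 m³/s
w_3 = (5.9 − 1.2)/2 = 2.35 m; q_3 = 0.68 × 1.10 × 2.35 = 1.758 m³/s
w_4 = (8.2 − 4.7)/2 = 1.75 m; q_4 = 0.65 × 0.96 × 1.75 = 1.092 m³/s
w_5 = (10.0 − 5.9)/2 = 2.05 m; q_5 = 0.66 × 1.11 × 2.05 = 1.502 m³/s
w_6 = (11.1 − 8.2)/2 = 1.45 m; q_6 = 0.53 × 0.93 × 1.45 = 0.7147 m³/s
w_7 = (12.8 − 10.0)/2 = 1.4 m; q_7 = 0.62 × 0.88 × 1.4 = 0.7638 m³/s
Stations 1, 8 contribute zero (depth or velocity is 0).
Q = Σ qᵢ = 6.928 m³/s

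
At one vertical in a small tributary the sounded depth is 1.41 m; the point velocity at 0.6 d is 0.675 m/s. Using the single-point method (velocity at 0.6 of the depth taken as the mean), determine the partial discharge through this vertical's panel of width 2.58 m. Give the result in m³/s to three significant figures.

v̄ = v₀.₆ = 0.675 m/s
q = v̄ × d × w = 0.6750 × 1.41 × 2.58 = 2.456 m³/s

2.46 m³/s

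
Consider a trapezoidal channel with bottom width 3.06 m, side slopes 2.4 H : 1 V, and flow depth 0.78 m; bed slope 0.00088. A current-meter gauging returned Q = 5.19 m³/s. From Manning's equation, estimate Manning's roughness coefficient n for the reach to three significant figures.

0.0146

A = (b + z·y)·y = (3.06 + 2.4×0.78)×0.78 = 3.847 m²
P = b + 2y√(1+z²) = 3.06 + 2×0.78×√(1+2.4²) = 7.116 m
R = A/P = 3.847/7.116 = 0.5406 m
n = (1/Q)·A·R^(2/3)·S^(1/2) = (1/5.19) × 3.847 × 0.6636 × 0.02966 = 0.01459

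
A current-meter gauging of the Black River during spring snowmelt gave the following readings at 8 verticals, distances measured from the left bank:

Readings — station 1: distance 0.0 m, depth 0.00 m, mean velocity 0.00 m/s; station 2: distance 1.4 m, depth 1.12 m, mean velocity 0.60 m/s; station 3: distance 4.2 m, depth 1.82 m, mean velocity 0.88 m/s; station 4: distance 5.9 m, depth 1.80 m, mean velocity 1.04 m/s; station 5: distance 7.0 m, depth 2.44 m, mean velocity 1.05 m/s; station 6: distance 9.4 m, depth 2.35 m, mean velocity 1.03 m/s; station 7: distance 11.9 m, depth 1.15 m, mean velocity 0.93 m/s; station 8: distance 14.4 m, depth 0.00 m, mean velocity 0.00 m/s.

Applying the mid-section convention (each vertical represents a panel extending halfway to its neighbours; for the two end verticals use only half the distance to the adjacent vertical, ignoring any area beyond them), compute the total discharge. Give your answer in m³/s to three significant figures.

w_2 = (4.2 − 0.0)/2 = 2.1 m; q_2 = 0.60 × 1.12 × 2.1 = 1.411 m³/s
w_3 = (5.9 − 1.4)/2 = 2.25 m; q_3 = 0.88 × 1.82 × 2.25 = 3.604 m³/s
w_4 = (7.0 − 4.2)/2 = 1.4 m; q_4 = 1.04 × 1.80 × 1.4 = 2.621 m³/s
w_5 = (9.4 − 5.9)/2 = 1.75 m; q_5 = 1.05 × 2.44 × 1.75 = 4.484 m³/s
w_6 = (11.9 − 7.0)/2 = 2.45 m; q_6 = 1.03 × 2.35 × 2.45 = 5.930 m³/s
w_7 = (14.4 − 9.4)/2 = 2.5 m; q_7 = 0.93 × 1.15 × 2.5 = 2.674 m³/s
Stations 1, 8 contribute zero (depth or velocity is 0).
Q = Σ qᵢ = 20.72 m³/s

20.7 m³/s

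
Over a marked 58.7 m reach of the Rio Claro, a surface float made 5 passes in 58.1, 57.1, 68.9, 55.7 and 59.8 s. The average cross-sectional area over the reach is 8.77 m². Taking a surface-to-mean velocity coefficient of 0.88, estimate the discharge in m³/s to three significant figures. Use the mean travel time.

t̄ = (58.1 + 57.1 + 68.9 + 55.7 + 59.8) / 5 = 59.92 s
v_surface = L / t̄ = 58.7 / 59.92 = 0.9796 m/s
v_mean = 0.88 × 0.9796 = 0.8621 m/s
Q = A × v_mean = 8.77 × 0.8621 = 7.560 m³/s

7.56 m³/s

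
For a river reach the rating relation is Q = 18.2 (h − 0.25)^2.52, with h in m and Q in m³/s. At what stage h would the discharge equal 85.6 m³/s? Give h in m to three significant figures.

h − h₀ = (Q/C)^(1/b) = (85.6/18.2)^(1/2.52) = 1.849 m
h = 0.25 + 1.849 = 2.099 m

2.10 m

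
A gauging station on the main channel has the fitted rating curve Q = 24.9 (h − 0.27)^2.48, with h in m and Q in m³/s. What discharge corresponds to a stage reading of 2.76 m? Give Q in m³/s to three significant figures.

239 m³/s

Q = 24.9 × (2.76 − 0.27)^2.48 = 24.9 × 2.49^2.48 = 239.2 m³/s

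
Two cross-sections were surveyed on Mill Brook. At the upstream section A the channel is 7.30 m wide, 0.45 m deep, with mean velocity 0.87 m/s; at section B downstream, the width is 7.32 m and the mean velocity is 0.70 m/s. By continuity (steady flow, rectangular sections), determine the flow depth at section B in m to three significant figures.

0.558 m

Q = A₁V₁ = (7.30×0.45) × 0.87 = 2.858 m³/s
d₂ = Q/(b₂ V₂) = 2.858/(7.32×0.70) = 0.5578 m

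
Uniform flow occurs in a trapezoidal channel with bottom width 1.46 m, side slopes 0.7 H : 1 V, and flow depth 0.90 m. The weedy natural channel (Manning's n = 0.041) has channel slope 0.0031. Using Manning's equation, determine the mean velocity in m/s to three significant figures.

0.872 m/s

A = (b + z·y)·y = (1.46 + 0.7×0.90)×0.90 = 1.881 m²
P = b + 2y√(1+z²) = 1.46 + 2×0.90×√(1+0.7²) = 3.657 m
R = A/P = 1.881/3.657 = 0.5143 m
Q = (1/n)·A·R^(2/3)·S^(1/2) = (1/0.041) × 1.881 × 0.5143^(2/3) × 0.0031^(1/2) = 1.640 m³/s
V = Q/A = 1.640/1.881 = 0.8718 m/s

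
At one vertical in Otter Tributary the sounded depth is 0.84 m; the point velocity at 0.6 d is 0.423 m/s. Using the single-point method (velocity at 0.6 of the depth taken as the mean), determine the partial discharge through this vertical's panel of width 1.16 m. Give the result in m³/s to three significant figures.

0.412 m³/s

v̄ = v₀.₆ = 0.423 m/s
q = v̄ × d × w = 0.4230 × 0.84 × 1.16 = 0.4122 m³/s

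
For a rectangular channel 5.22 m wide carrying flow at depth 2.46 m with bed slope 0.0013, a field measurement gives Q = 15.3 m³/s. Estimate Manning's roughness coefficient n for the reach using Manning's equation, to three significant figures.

0.0354

A = b·y = 5.22 × 2.46 = 12.84 m²
P = b + 2y = 5.22 + 2×2.46 = 10.14 m
R = A/P = 12.84/10.14 = 1.266 m
n = (1/Q)·A·R^(2/3)·S^(1/2) = (1/15.3) × 12.84 × 1.171 × 0.03606 = 0.03542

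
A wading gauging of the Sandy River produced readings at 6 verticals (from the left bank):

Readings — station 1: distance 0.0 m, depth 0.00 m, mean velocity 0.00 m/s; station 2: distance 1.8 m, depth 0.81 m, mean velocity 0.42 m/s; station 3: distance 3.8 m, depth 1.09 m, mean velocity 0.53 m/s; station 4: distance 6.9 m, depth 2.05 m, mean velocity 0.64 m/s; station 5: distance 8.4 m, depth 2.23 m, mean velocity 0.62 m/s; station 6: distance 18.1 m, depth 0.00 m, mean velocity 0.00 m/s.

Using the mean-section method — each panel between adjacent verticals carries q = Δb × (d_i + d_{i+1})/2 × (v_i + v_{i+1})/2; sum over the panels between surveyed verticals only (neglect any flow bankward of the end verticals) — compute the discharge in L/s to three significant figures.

Panel 1-2: Δb = 1.8 m, d̄ = (0.00+0.81)/2 = 0.405, v̄ = (0.00+0.42)/2 = 0.21 → q = 1.8×0.405×0.21 = 0.1531 m³/s
Panel 2-3: Δb = 2 m, d̄ = (0.81+1.09)/2 = 0.95, v̄ = (0.42+0.53)/2 = 0.475 → q = 2×0.95×0.475 = 0.9025 m³/s
Panel 3-4: Δb = 3.1 m, d̄ = (1.09+2.05)/2 = 1.57, v̄ = (0.53+0.64)/2 = 0.585 → q = 3.1×1.57×0.585 = 2.847 m³/s
Panel 4-5: Δb = 1.5 m, d̄ = (2.05+2.23)/2 = 2.14, v̄ = (0.64+0.62)/2 = 0.63 → q = 1.5×2.14×0.63 = 2.022 m³/s
Panel 5-6: Δb = 9.7 m, d̄ = (2.23+0.00)/2 = 1.115, v̄ = (0.62+0.00)/2 = 0.31 → q = 9.7×1.115×0.31 = 3.353 m³/s
Q = Σ q = 9.278 m³/s
= 9.278 × 1000 = 9278 L/s

9280 L/s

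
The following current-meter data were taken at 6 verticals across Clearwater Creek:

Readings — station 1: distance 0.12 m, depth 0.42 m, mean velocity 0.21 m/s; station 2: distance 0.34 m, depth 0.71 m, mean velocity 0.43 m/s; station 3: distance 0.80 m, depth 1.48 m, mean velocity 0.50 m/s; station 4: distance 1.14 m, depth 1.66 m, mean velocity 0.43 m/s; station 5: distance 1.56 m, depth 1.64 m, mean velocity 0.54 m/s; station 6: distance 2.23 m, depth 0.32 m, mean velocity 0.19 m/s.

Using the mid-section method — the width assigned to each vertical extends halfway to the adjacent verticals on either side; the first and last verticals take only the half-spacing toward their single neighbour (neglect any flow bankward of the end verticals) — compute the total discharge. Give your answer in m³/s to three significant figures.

1.18 m³/s

w_1 = (0.34 − 0.12)/2 = 0.11 m; q_1 = 0.21 × 0.42 × 0.11 = 0.009702 m³/s
w_2 = (0.80 − 0.12)/2 = 0.34 m; q_2 = 0.43 × 0.71 × 0.34 = 0.1038 m³/s
w_3 = (1.14 − 0.34)/2 = 0.4 m; q_3 = 0.50 × 1.48 × 0.4 = 0.2960 m³/s
w_4 = (1.56 − 0.80)/2 = 0.38 m; q_4 = 0.43 × 1.66 × 0.38 = 0.2712 m³/s
w_5 = (2.23 − 1.14)/2 = 0.545 m; q_5 = 0.54 × 1.64 × 0.545 = 0.4827 m³/s
w_6 = (2.23 − 1.56)/2 = 0.335 m; q_6 = 0.19 × 0.32 × 0.335 = 0.02037 m³/s
Q = Σ qᵢ = 1.184 m³/s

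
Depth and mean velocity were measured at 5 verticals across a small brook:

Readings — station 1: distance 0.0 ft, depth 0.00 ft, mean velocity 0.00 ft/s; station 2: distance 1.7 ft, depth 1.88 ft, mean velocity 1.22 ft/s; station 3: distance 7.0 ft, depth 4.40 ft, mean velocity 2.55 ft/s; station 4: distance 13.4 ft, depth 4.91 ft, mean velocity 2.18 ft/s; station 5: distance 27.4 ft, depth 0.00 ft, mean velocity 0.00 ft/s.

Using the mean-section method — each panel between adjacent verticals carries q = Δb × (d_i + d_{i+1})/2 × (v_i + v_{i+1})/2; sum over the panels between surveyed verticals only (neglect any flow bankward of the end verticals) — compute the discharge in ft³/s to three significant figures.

Panel 1-2: Δb = 1.7 ft, d̄ = (0.00+1.88)/2 = 0.94, v̄ = (0.00+1.22)/2 = 0.61 → q = 1.7×0.94×0.61 = 0.9748 ft³/s
Panel 2-3: Δb = 5.3 ft, d̄ = (1.88+4.40)/2 = 3.14, v̄ = (1.22+2.55)/2 = 1.885 → q = 5.3×3.14×1.885 = 31.37 ft³/s
Panel 3-4: Δb = 6.4 ft, d̄ = (4.40+4.91)/2 = 4.655, v̄ = (2.55+2.18)/2 = 2.365 → q = 6.4×4.655×2.365 = 70.46 ft³/s
Panel 4-5: Δb = 14 ft, d̄ = (4.91+0.00)/2 = 2.455, v̄ = (2.18+0.00)/2 = 1.09 → q = 14×2.455×1.09 = 37.46 ft³/s
Q = Σ q = 140.3 ft³/s

140 ft³/s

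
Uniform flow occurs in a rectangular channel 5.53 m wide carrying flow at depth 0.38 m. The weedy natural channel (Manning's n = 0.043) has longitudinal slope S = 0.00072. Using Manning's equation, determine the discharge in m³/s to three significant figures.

A = b·y = 5.53 × 0.38 = 2.101 m²
P = b + 2y = 5.53 + 2×0.38 = 6.290 m
R = A/P = 2.101/6.290 = 0.3341 m
Q = (1/n)·A·R^(2/3)·S^(1/2) = (1/0.043) × 2.101 × 0.3341^(2/3) × 0.00072^(1/2) = 0.6314 m³/s

0.631 m³/s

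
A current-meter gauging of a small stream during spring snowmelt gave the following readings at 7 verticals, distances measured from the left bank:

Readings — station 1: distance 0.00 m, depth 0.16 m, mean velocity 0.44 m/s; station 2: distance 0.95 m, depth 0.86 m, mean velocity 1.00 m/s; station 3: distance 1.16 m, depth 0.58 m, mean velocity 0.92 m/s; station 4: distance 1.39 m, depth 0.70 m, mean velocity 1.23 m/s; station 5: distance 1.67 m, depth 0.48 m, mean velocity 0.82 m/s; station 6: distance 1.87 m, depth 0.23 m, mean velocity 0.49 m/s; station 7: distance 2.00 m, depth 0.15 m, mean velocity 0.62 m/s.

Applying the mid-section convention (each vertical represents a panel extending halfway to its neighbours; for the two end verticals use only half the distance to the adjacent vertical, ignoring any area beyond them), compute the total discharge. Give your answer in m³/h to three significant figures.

w_1 = (0.95 − 0.00)/2 = 0.475 m; q_1 = 0.44 × 0.16 × 0.475 = 0.03344 m³/s
w_2 = (1.16 − 0.00)/2 = 0.58 m; q_2 = 1.00 × 0.86 × 0.58 = 0.4988 m³/s
w_3 = (1.39 − 0.95)/2 = 0.22 m; q_3 = 0.92 × 0.58 × 0.22 = 0.1174 m³/s
w_4 = (1.67 − 1.16)/2 = 0.255 m; q_4 = 1.23 × 0.70 × 0.255 = 0.2196 m³/s
w_5 = (1.87 − 1.39)/2 = 0.24 m; q_5 = 0.82 × 0.48 × 0.24 = 0.09446 m³/s
w_6 = (2.00 − 1.67)/2 = 0.165 m; q_6 = 0.49 × 0.23 × 0.165 = 0.01860 m³/s
w_7 = (2.00 − 1.87)/2 = 0.065 m; q_7 = 0.62 × 0.15 × 0.065 = 0.006045 m³/s
Q = Σ qᵢ = 0.9883 m³/s
= 0.9883 × 3600 = 3558 m³/h

3560 m³/h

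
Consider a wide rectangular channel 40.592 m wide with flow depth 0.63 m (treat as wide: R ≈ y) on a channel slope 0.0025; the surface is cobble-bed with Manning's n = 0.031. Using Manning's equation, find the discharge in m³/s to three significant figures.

30.3 m³/s

A = b·y = 40.592 × 0.63 = 25.57 m²
Wide channel: R ≈ y = 0.63 m
Q = (1/n)·A·R^(2/3)·S^(1/2) = (1/0.031) × 25.57 × 0.6300^(2/3) × 0.0025^(1/2) = 30.31 m³/s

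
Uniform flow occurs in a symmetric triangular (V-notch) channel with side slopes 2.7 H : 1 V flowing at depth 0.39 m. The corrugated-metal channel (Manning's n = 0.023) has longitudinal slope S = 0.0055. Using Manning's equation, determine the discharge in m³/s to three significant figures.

0.427 m³/s

A = z·y² = 2.7×0.39² = 0.4107 m²
P = 2y√(1+z²) = 2×0.39×√(1+2.7²) = 2.246 m
R = A/P = 0.4107/2.246 = 0.1829 m
Q = (1/n)·A·R^(2/3)·S^(1/2) = (1/0.023) × 0.4107 × 0.1829^(2/3) × 0.0055^(1/2) = 0.4266 m³/s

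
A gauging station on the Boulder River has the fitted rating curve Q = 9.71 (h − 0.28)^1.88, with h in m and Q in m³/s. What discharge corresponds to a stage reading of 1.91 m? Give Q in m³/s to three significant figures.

24.3 m³/s

Q = 9.71 × (1.91 − 0.28)^1.88 = 9.71 × 1.63^1.88 = 24.33 m³/s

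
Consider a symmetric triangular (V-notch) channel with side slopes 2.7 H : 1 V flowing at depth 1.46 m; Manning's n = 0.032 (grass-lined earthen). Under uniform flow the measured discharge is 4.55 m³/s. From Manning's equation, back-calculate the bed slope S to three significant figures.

A = z·y² = 2.7×1.46² = 5.755 m²
P = 2y√(1+z²) = 2×1.46×√(1+2.7²) = 8.407 m
R = A/P = 5.755/8.407 = 0.6846 m
S = (Q·n / (1·A·R^(2/3)))² = (4.55×0.032 / (1×5.755×0.7767))² = 0.001061

0.00106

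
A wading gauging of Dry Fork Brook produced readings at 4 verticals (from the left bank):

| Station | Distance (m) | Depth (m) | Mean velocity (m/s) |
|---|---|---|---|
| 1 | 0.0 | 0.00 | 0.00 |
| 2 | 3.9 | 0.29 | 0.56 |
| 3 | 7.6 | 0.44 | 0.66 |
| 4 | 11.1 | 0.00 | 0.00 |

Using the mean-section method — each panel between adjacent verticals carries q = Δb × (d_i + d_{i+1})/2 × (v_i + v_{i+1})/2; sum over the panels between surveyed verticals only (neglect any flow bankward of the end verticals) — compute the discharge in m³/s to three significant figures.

1.24 m³/s

Panel 1-2: Δb = 3.9 m, d̄ = (0.00+0.29)/2 = 0.145, v̄ = (0.00+0.56)/2 = 0.28 → q = 3.9×0.145×0.28 = 0.1583 m³/s
Panel 2-3: Δb = 3.7 m, d̄ = (0.29+0.44)/2 = 0.365, v̄ = (0.56+0.66)/2 = 0.61 → q = 3.7×0.365×0.61 = 0.8238 m³/s
Panel 3-4: Δb = 3.5 m, d̄ = (0.44+0.00)/2 = 0.22, v̄ = (0.66+0.00)/2 = 0.33 → q = 3.5×0.22×0.33 = 0.2541 m³/s
Q = Σ q = 1.236 m³/s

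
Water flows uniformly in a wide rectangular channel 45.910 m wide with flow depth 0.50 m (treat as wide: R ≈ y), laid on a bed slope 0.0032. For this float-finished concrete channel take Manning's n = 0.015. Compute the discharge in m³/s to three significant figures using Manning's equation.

A = b·y = 45.910 × 0.50 = 22.96 m²
Wide channel: R ≈ y = 0.50 m
Q = (1/n)·A·R^(2/3)·S^(1/2) = (1/0.015) × 22.96 × 0.5000^(2/3) × 0.0032^(1/2) = 54.53 m³/s

54.5 m³/s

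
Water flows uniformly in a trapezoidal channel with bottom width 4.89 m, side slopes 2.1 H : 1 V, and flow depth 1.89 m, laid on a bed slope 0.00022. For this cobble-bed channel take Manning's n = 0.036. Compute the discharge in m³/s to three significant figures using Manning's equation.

7.89 m³/s

A = (b + z·y)·y = (4.89 + 2.1×1.89)×1.89 = 16.74 m²
P = b + 2y√(1+z²) = 4.89 + 2×1.89×√(1+2.1²) = 13.68 m
R = A/P = 16.74/13.68 = 1.224 m
Q = (1/n)·A·R^(2/3)·S^(1/2) = (1/0.036) × 16.74 × 1.224^(2/3) × 0.00022^(1/2) = 7.893 m³/s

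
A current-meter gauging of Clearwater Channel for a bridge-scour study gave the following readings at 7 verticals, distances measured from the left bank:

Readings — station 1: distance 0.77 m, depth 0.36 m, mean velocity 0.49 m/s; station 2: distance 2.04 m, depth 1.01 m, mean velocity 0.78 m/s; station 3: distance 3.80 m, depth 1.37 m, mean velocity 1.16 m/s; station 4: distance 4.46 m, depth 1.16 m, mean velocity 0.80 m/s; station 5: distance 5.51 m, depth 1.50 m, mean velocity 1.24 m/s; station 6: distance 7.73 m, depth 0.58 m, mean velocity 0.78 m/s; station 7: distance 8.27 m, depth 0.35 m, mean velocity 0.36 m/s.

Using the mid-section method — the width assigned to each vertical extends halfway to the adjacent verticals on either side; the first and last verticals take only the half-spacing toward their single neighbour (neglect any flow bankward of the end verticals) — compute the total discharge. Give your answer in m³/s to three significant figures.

w_1 = (2.04 − 0.77)/2 = 0.635 m; q_1 = 0.49 × 0.36 × 0.635 = 0.1120 m³/s
w_2 = (3.80 − 0.77)/2 = 1.515 m; q_2 = 0.78 × 1.01 × 1.515 = 1.194 m³/s
w_3 = (4.46 − 2.04)/2 = 1.21 m; q_3 = 1.16 × 1.37 × 1.21 = 1.923 m³/s
w_4 = (5.51 − 3.80)/2 = 0.855 m; q_4 = 0.80 × 1.16 × 0.855 = 0.7934 m³/s
w_5 = (7.73 − 4.46)/2 = 1.635 m; q_5 = 1.24 × 1.50 × 1.635 = 3.041 m³/s
w_6 = (8.27 − 5.51)/2 = 1.38 m; q_6 = 0.78 × 0.58 × 1.38 = 0.6243 m³/s
w_7 = (8.27 − 7.73)/2 = 0.27 m; q_7 = 0.36 × 0.35 × 0.27 = 0.03402 m³/s
Q = Σ qᵢ = 7.721 m³/s

7.72 m³/s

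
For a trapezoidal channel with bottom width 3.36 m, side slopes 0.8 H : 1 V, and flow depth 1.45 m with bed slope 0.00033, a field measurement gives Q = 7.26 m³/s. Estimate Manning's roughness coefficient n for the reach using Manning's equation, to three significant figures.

0.0156

A = (b + z·y)·y = (3.36 + 0.8×1.45)×1.45 = 6.554 m²
P = b + 2y√(1+z²) = 3.36 + 2×1.45×√(1+0.8²) = 7.074 m
R = A/P = 6.554/7.074 = 0.9265 m
n = (1/Q)·A·R^(2/3)·S^(1/2) = (1/7.26) × 6.554 × 0.9504 × 0.01817 = 0.01559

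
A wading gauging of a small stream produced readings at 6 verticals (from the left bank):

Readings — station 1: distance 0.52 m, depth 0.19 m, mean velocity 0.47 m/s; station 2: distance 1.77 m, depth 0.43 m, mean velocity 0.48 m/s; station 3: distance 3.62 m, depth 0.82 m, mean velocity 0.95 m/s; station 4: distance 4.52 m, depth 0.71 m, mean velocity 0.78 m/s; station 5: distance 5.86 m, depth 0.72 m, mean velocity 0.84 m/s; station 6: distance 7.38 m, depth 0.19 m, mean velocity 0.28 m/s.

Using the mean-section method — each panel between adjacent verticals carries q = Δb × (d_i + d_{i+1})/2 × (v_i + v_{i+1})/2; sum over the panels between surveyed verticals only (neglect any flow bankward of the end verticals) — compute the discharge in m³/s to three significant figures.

Panel 1-2: Δb = 1.25 m, d̄ = (0.19+0.43)/2 = 0.31, v̄ = (0.47+0.48)/2 = 0.475 → q = 1.25×0.31×0.475 = 0.1841 m³/s
Panel 2-3: Δb = 1.85 m, d̄ = (0.43+0.82)/2 = 0.625, v̄ = (0.48+0.95)/2 = 0.715 → q = 1.85×0.625×0.715 = 0.8267 m³/s
Panel 3-4: Δb = 0.9 m, d̄ = (0.82+0.71)/2 = 0.765, v̄ = (0.95+0.78)/2 = 0.865 → q = 0.9×0.765×0.865 = 0.5956 m³/s
Panel 4-5: Δb = 1.34 m, d̄ = (0.71+0.72)/2 = 0.715, v̄ = (0.78+0.84)/2 = 0.81 → q = 1.34×0.715×0.81 = 0.7761 m³/s
Panel 5-6: Δb = 1.52 m, d̄ = (0.72+0.19)/2 = 0.455, v̄ = (0.84+0.28)/2 = 0.56 → q = 1.52×0.455×0.56 = 0.3873 m³/s
Q = Σ q = 2.770 m³/s

2.77 m³/s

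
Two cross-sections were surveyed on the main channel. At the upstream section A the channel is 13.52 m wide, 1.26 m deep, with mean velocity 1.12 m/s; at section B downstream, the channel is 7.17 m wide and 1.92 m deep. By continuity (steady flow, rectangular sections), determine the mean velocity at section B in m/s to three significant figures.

1.39 m/s

Q = A₁V₁ = (13.52×1.26) × 1.12 = 19.08 m³/s
A₂ = 7.17 × 1.92 = 13.77 m²
V₂ = Q/A₂ = 19.08/13.77 = 1.386 m/s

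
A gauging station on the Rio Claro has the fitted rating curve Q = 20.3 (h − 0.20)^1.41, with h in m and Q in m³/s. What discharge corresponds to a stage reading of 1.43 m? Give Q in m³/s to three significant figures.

Q = 20.3 × (1.43 − 0.20)^1.41 = 20.3 × 1.23^1.41 = 27.18 m³/s

27.2 m³/s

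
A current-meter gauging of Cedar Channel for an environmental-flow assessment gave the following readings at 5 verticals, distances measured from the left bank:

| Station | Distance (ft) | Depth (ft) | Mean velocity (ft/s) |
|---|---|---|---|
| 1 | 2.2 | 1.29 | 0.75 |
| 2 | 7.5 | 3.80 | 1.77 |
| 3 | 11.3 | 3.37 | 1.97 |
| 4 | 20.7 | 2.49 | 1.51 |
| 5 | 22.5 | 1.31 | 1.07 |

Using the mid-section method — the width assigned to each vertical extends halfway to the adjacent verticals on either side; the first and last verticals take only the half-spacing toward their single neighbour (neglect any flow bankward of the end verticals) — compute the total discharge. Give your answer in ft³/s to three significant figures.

w_1 = (7.5 − 2.2)/2 = 2.65 ft; q_1 = 0.75 × 1.29 × 2.65 = 2.564 ft³/s
w_2 = (11.3 − 2.2)/2 = 4.55 ft; q_2 = 1.77 × 3.80 × 4.55 = 30.60 ft³/s
w_3 = (20.7 − 7.5)/2 = 6.6 ft; q_3 = 1.97 × 3.37 × 6.6 = 43.82 ft³/s
w_4 = (22.5 − 11.3)/2 = 5.6 ft; q_4 = 1.51 × 2.49 × 5.6 = 21.06 ft³/s
w_5 = (22.5 − 20.7)/2 = 0.9 ft; q_5 = 1.07 × 1.31 × 0.9 = 1.262 ft³/s
Q = Σ qᵢ = 99.30 ft³/s

99.3 ft³/s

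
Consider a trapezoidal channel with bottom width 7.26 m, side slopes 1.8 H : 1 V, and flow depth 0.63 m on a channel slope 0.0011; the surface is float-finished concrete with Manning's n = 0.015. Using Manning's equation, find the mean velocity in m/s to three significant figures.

A = (b + z·y)·y = (7.26 + 1.8×0.63)×0.63 = 5.288 m²
P = b + 2y√(1+z²) = 7.26 + 2×0.63×√(1+1.8²) = 9.854 m
R = A/P = 5.288/9.854 = 0.5366 m
Q = (1/n)·A·R^(2/3)·S^(1/2) = (1/0.015) × 5.288 × 0.5366^(2/3) × 0.0011^(1/2) = 7.721 m³/s
V = Q/A = 7.721/5.288 = 1.460 m/s

1.46 m/s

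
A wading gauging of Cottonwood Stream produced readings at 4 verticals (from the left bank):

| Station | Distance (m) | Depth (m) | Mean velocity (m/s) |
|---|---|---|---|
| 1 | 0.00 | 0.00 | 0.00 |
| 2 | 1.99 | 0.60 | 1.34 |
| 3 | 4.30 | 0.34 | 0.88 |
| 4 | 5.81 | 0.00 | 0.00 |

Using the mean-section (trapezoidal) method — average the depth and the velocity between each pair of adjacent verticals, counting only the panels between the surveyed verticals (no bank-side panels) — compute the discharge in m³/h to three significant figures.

6190 m³/h

Panel 1-2: Δb = 1.99 m, d̄ = (0.00+0.60)/2 = 0.3, v̄ = (0.00+1.34)/2 = 0.67 → q = 1.99×0.3×0.67 = 0.4000 m³/s
Panel 2-3: Δb = 2.31 m, d̄ = (0.60+0.34)/2 = 0.47, v̄ = (1.34+0.88)/2 = 1.11 → q = 2.31×0.47×1.11 = 1.205 m³/s
Panel 3-4: Δb = 1.51 m, d̄ = (0.34+0.00)/2 = 0.17, v̄ = (0.88+0.00)/2 = 0.44 → q = 1.51×0.17×0.44 = 0.1129 m³/s
Q = Σ q = 1.718 m³/s
= 1.718 × 3600 = 6185 m³/h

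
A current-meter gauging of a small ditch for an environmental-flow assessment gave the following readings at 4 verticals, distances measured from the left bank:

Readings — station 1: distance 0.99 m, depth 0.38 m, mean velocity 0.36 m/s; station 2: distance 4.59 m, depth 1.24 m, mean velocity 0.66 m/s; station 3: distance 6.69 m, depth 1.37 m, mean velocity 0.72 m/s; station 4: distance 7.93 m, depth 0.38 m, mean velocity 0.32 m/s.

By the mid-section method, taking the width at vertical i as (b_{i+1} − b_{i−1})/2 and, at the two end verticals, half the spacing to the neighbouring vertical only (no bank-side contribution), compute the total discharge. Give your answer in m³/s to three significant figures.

w_1 = (4.59 − 0.99)/2 = 1.8 m; q_1 = 0.36 × 0.38 × 1.8 = 0.2462 m³/s
w_2 = (6.69 − 0.99)/2 = 2.85 m; q_2 = 0.66 × 1.24 × 2.85 = 2.332 m³/s
w_3 = (7.93 − 4.59)/2 = 1.67 m; q_3 = 0.72 × 1.37 × 1.67 = 1.647 m³/s
w_4 = (7.93 − 6.69)/2 = 0.62 m; q_4 = 0.32 × 0.38 × 0.62 = 0.07539 m³/s
Q = Σ qᵢ = 4.301 m³/s

4.30 m³/s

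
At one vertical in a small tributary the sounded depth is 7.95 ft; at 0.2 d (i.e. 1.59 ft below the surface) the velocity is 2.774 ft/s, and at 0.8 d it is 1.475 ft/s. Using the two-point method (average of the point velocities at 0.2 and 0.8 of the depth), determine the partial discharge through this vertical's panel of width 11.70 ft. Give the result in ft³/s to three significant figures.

198 ft³/s

v̄ = (2.774 + 1.475) / 2 = 2.125 ft/s
q = v̄ × d × w = 2.125 × 7.95 × 11.70 = 197.6 ft³/s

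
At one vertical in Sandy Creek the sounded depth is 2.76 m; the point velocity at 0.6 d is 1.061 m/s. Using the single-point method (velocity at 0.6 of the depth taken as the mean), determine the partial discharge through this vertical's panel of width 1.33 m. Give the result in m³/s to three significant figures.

v̄ = v₀.₆ = 1.061 m/s
q = v̄ × d × w = 1.061 × 2.76 × 1.33 = 3.895 m³/s

3.89 m³/s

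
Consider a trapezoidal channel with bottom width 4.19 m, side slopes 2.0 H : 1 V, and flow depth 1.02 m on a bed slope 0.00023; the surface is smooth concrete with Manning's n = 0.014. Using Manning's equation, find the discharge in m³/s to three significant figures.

5.56 m³/s

A = (b + z·y)·y = (4.19 + 2.0×1.02)×1.02 = 6.355 m²
P = b + 2y√(1+z²) = 4.19 + 2×1.02×√(1+2.0²) = 8.752 m
R = A/P = 6.355/8.752 = 0.7261 m
Q = (1/n)·A·R^(2/3)·S^(1/2) = (1/0.014) × 6.355 × 0.7261^(2/3) × 0.00023^(1/2) = 5.561 m³/s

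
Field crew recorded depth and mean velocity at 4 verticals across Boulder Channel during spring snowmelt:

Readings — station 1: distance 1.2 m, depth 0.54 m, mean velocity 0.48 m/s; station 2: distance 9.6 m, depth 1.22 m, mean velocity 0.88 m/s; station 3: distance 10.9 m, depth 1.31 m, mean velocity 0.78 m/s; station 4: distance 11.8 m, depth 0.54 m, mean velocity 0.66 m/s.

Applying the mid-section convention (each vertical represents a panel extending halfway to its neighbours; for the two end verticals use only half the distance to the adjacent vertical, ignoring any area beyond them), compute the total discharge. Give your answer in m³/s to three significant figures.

7.58 m³/s

w_1 = (9.6 − 1.2)/2 = 4.2 m; q_1 = 0.48 × 0.54 × 4.2 = 1.089 m³/s
w_2 = (10.9 − 1.2)/2 = 4.85 m; q_2 = 0.88 × 1.22 × 4.85 = 5.207 m³/s
w_3 = (11.8 − 9.6)/2 = 1.1 m; q_3 = 0.78 × 1.31 × 1.1 = 1.124 m³/s
w_4 = (11.8 − 10.9)/2 = 0.45 m; q_4 = 0.66 × 0.54 × 0.45 = 0.1604 m³/s
Q = Σ qᵢ = 7.580 m³/s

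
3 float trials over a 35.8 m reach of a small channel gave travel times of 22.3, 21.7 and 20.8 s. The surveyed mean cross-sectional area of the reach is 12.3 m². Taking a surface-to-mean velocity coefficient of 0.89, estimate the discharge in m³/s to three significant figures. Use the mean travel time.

t̄ = (22.3 + 21.7 + 20.8) / 3 = 21.6 s
v_surface = L / t̄ = 35.8 / 21.6 = 1.657 m/s
v_mean = 0.89 × 1.657 = 1.475 m/s
Q = A × v_mean = 12.3 × 1.475 = 18.14 m³/s

18.1 m³/s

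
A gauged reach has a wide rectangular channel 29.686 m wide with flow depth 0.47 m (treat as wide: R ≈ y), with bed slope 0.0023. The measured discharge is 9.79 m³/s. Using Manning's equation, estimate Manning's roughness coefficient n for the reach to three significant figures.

A = b·y = 29.686 × 0.47 = 13.95 m²
Wide channel: R ≈ y = 0.47 m
n = (1/Q)·A·R^(2/3)·S^(1/2) = (1/9.79) × 13.95 × 0.6045 × 0.04796 = 0.04132

0.0413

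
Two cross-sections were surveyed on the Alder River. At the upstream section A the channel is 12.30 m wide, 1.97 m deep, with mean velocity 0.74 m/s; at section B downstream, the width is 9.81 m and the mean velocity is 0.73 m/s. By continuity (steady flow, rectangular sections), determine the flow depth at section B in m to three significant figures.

Q = A₁V₁ = (12.30×1.97) × 0.74 = 17.93 m³/s
d₂ = Q/(b₂ V₂) = 17.93/(9.81×0.73) = 2.504 m

2.50 m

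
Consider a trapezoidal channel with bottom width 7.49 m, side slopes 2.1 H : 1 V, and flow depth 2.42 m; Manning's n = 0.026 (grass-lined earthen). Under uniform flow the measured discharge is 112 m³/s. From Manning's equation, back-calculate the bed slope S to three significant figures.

A = (b + z·y)·y = (7.49 + 2.1×2.42)×2.42 = 30.42 m²
P = b + 2y√(1+z²) = 7.49 + 2×2.42×√(1+2.1²) = 18.75 m
R = A/P = 30.42/18.75 = 1.623 m
S = (Q·n / (1·A·R^(2/3)))² = (112×0.026 / (1×30.42×1.381))² = 0.004804

0.00480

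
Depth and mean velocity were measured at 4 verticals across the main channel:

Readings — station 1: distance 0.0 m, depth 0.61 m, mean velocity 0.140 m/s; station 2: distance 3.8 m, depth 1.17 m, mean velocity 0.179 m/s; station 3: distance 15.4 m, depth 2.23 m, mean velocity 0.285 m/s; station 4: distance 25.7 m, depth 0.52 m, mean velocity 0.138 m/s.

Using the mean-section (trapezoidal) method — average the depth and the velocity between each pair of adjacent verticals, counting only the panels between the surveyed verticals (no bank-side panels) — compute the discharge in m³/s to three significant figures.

Panel 1-2: Δb = 3.8 m, d̄ = (0.61+1.17)/2 = 0.89, v̄ = (0.140+0.179)/2 = 0.1595 → q = 3.8×0.89×0.1595 = 0.5394 m³/s
Panel 2-3: Δb = 11.6 m, d̄ = (1.17+2.23)/2 = 1.7, v̄ = (0.179+0.285)/2 = 0.232 → q = 11.6×1.7×0.232 = 4.575 m³/s
Panel 3-4: Δb = 10.3 m, d̄ = (2.23+0.52)/2 = 1.375, v̄ = (0.285+0.138)/2 = 0.2115 → q = 10.3×1.375×0.2115 = 2.995 m³/s
Q = Σ q = 8.110 m³/s

8.11 m³/s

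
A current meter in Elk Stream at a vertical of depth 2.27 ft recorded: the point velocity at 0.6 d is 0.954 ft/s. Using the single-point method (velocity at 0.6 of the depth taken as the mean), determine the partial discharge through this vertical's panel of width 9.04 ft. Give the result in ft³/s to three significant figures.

19.6 ft³/s

v̄ = v₀.₆ = 0.954 ft/s
q = v̄ × d × w = 0.9540 × 2.27 × 9.04 = 19.58 ft³/s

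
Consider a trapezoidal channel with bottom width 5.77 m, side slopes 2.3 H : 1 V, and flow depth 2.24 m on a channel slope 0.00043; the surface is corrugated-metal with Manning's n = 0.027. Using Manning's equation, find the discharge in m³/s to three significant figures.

A = (b + z·y)·y = (5.77 + 2.3×2.24)×2.24 = 24.47 m²
P = b + 2y√(1+z²) = 5.77 + 2×2.24×√(1+2.3²) = 17.01 m
R = A/P = 24.47/17.01 = 1.439 m
Q = (1/n)·A·R^(2/3)·S^(1/2) = (1/0.027) × 24.47 × 1.439^(2/3) × 0.00043^(1/2) = 23.95 m³/s

23.9 m³/s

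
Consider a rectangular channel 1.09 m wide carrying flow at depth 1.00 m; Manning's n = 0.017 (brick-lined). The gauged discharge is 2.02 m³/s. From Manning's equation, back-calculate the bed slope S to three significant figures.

A = b·y = 1.09 × 1.00 = 1.090 m²
P = b + 2y = 1.09 + 2×1.00 = 3.090 m
R = A/P = 1.090/3.090 = 0.3528 m
S = (Q·n / (1·A·R^(2/3)))² = (2.02×0.017 / (1×1.090×0.4992))² = 0.003982

0.00398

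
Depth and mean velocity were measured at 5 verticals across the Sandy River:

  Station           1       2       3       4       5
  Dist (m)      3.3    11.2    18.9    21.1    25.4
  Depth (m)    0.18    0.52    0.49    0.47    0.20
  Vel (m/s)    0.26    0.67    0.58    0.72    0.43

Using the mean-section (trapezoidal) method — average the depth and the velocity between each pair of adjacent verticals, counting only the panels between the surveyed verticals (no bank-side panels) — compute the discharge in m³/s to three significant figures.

Panel 1-2: Δb = 7.9 m, d̄ = (0.18+0.52)/2 = 0.35, v̄ = (0.26+0.67)/2 = 0.465 → q = 7.9×0.35×0.465 = 1.286 m³/s
Panel 2-3: Δb = 7.7 m, d̄ = (0.52+0.49)/2 = 0.505, v̄ = (0.67+0.58)/2 = 0.625 → q = 7.7×0.505×0.625 = 2.430 m³/s
Panel 3-4: Δb = 2.2 m, d̄ = (0.49+0.47)/2 = 0.48, v̄ = (0.58+0.72)/2 = 0.65 → q = 2.2×0.48×0.65 = 0.6864 m³/s
Panel 4-5: Δb = 4.3 m, d̄ = (0.47+0.20)/2 = 0.335, v̄ = (0.72+0.43)/2 = 0.575 → q = 4.3×0.335×0.575 = 0.8283 m³/s
Q = Σ q = 5.231 m³/s

5.23 m³/s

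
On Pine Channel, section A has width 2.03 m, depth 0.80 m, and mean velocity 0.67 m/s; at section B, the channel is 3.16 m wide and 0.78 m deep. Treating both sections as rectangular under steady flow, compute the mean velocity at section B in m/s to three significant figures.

0.441 m/s

Q = A₁V₁ = (2.03×0.80) × 0.67 = 1.088 m³/s
A₂ = 3.16 × 0.78 = 2.465 m²
V₂ = Q/A₂ = 1.088/2.465 = 0.4414 m/s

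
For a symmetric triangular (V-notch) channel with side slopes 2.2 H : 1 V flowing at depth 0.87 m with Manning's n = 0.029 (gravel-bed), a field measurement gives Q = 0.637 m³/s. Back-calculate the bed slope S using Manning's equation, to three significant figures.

A = z·y² = 2.2×0.87² = 1.665 m²
P = 2y√(1+z²) = 2×0.87×√(1+2.2²) = 4.205 m
R = A/P = 1.665/4.205 = 0.3960 m
S = (Q·n / (1·A·R^(2/3)))² = (0.637×0.029 / (1×1.665×0.5393))² = 0.0004232

0.000423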